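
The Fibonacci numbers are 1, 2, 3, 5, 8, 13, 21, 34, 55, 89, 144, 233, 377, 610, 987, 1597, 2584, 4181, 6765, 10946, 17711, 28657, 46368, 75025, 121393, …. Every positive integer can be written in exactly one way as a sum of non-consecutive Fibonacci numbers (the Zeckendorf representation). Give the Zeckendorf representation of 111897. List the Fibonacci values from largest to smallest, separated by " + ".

75025 + 28657 + 6765 + 987 + 377 + 55 + 21 + 8 + 2

Greedy algorithm:
75025 ≤ 111897 < 121393, so take 75025; remainder 36872
28657 ≤ 36872 < 46368, so take 28657; remainder 8215
6765 ≤ 8215 < 10946, so take 6765; remainder 1450
987 ≤ 1450 < 1597, so take 987; remainder 463
377 ≤ 463 < 610, so take 377; remainder 86
55 ≤ 86 < 89, so take 55; remainder 31
21 ≤ 31 < 34, so take 21; remainder 10
8 ≤ 10 < 13, so take 8; remainder 2
2 ≤ 2 < 3, so take 2; remainder 0
So 111897 = 75025 + 28657 + 6765 + 987 + 377 + 55 + 21 + 8 + 2, with no two terms consecutive in the sequence.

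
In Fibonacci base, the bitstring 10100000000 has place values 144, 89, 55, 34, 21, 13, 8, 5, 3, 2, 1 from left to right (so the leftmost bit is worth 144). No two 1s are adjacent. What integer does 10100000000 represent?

Summing the place values of the 1 bits: 144 + 55 = 199.

199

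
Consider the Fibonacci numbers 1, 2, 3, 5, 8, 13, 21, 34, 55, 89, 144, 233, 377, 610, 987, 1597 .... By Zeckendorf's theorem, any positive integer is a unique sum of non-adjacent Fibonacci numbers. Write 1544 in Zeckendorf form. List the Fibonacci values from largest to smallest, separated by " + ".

987 + 377 + 144 + 34 + 2

Greedy algorithm:
987 ≤ 1544 < 1597, so take 987; remainder 557
377 ≤ 557 < 610, so take 377; remainder 180
144 ≤ 180 < 233, so take 144; remainder 36
34 ≤ 36 < 55, so take 34; remainder 2
2 ≤ 2 < 3, so take 2; remainder 0
So 1544 = 987 + 377 + 144 + 34 + 2, with no two terms consecutive in the sequence.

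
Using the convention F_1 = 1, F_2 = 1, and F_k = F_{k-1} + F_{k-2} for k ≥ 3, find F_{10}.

55

Iterating the recurrence up to F_{2} = 1 and F_{1} = 1:
F_{3} = F_{2} + F_{1} = 1 + 1 = 2
F_{4} = F_{3} + F_{2} = 2 + 1 = 3
F_{5} = F_{4} + F_{3} = 3 + 2 = 5
F_{6} = F_{5} + F_{4} = 5 + 3 = 8
F_{7} = F_{6} + F_{5} = 8 + 5 = 13
F_{8} = F_{7} + F_{6} = 13 + 8 = 21
F_{9} = F_{8} + F_{7} = 21 + 13 = 34
F_{10} = F_{9} + F_{8} = 34 + 21 = 55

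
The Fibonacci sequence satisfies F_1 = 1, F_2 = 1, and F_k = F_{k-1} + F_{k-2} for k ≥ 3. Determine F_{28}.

317811

Iterating the recurrence up to F_{20} = 6765 and F_{19} = 4181:
F_{21} = F_{20} + F_{19} = 6765 + 4181 = 10946
F_{22} = F_{21} + F_{20} = 10946 + 6765 = 17711
F_{23} = F_{22} + F_{21} = 17711 + 10946 = 28657
F_{24} = F_{23} + F_{22} = 28657 + 17711 = 46368
F_{25} = F_{24} + F_{23} = 46368 + 28657 = 75025
F_{26} = F_{25} + F_{24} = 75025 + 46368 = 121393
F_{27} = F_{26} + F_{25} = 121393 + 75025 = 196418
F_{28} = F_{27} + F_{26} = 196418 + 121393 = 317811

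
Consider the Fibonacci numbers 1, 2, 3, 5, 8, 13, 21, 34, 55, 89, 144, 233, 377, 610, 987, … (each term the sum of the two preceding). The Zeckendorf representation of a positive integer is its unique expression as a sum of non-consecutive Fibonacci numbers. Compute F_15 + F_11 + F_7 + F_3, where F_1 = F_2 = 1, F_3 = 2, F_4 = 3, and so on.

F_15 + F_11 + F_7 + F_3 = 610 + 89 + 13 + 2 = 714.

714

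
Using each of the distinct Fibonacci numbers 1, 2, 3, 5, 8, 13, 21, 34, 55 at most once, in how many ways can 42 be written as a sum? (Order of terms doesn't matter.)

6

42 = 34+8 = 34+5+3 = 21+13+8 = 34+5+2+1 = 21+13+5+3 = … (1 more), for 6 in all.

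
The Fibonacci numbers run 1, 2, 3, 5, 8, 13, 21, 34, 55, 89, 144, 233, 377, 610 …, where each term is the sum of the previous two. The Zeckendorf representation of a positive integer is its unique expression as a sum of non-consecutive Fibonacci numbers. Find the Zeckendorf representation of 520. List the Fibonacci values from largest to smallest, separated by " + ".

377 ≤ 520 < 610, so take 377; remainder 143
89 ≤ 143 < 144, so take 89; remainder 54
34 ≤ 54 < 55, so take 34; remainder 20
13 ≤ 20 < 21, so take 13; remainder 7
5 ≤ 7 < 8, so take 5; remainder 2
2 ≤ 2 < 3, so take 2; remainder 0
So 520 = 377 + 89 + 34 + 13 + 5 + 2, with no two terms consecutive in the sequence.

377 + 89 + 34 + 13 + 5 + 2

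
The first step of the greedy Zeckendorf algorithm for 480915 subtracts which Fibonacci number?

317811 ≤ 480915 < 514229, so the largest Fibonacci number not exceeding 480915 is 317811.

317811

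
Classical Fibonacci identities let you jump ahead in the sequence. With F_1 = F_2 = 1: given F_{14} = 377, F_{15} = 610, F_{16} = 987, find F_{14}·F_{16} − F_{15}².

377·987 − 610² = 372099 − 372100 = -1. (Cassini's identity: F_{k−1}F_{k+1} − F_k² = (−1)^k.)

-1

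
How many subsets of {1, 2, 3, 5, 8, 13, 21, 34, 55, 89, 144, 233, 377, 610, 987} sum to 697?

Each representation comes from the Zeckendorf form by replacing some F_k with F_{k−1} + F_{k−2} where possible.
697 = 610+55+21+8+3 = 610+55+21+8+2+1 = 377+233+55+21+8+3 = 610+55+21+5+3+2+1 = 377+233+55+21+8+2+1 = … (10 more), for 15 in all.

15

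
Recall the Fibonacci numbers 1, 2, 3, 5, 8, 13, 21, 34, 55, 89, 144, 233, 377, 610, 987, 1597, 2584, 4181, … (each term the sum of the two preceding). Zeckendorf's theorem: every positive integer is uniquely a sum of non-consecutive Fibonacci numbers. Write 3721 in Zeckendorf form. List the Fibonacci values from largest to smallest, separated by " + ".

2584 + 987 + 144 + 5 + 1

Greedily peel off the largest Fibonacci term at each step:
3721: greatest Fibonacci not exceeding it is 2584, leaving 1137
1137: greatest Fibonacci not exceeding it is 987, leaving 150
150: greatest Fibonacci not exceeding it is 144, leaving 6
6: greatest Fibonacci not exceeding it is 5, leaving 1
1: greatest Fibonacci not exceeding it is 1, leaving 0
So 3721 = 2584 + 987 + 144 + 5 + 1, with no two terms consecutive in the sequence.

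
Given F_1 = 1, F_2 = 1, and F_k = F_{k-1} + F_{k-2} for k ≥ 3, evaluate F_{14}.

Iterating the recurrence up to F_{8} = 21 and F_{7} = 13:
F_{9} = F_{8} + F_{7} = 21 + 13 = 34
F_{10} = F_{9} + F_{8} = 34 + 21 = 55
F_{11} = F_{10} + F_{9} = 55 + 34 = 89
F_{12} = F_{11} + F_{10} = 89 + 55 = 144
F_{13} = F_{12} + F_{11} = 144 + 89 = 233
F_{14} = F_{13} + F_{12} = 233 + 144 = 377

377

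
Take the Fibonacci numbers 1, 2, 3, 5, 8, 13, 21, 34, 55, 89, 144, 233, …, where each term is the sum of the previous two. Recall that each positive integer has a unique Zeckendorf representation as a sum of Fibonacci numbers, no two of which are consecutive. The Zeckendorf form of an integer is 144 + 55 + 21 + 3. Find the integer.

144 + 55 + 21 + 3 = 223.

223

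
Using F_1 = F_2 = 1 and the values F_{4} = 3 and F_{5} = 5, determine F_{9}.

34

By F_{2k+1} = F_k² + F_{k+1}²: F_{9} = 3² + 5² = 9 + 25 = 34.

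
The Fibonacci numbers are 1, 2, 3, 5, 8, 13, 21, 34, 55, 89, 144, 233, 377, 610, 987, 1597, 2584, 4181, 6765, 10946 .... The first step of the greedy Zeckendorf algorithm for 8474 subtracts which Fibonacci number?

6765

6765 ≤ 8474 < 10946, so the largest Fibonacci number not exceeding 8474 is 6765.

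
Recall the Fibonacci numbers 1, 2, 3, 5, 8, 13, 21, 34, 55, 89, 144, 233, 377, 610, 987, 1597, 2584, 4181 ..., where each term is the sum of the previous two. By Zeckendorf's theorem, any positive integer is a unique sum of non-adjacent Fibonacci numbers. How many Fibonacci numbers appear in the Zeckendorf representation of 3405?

3405: greatest Fibonacci not exceeding it is 2584, leaving 821
821: greatest Fibonacci not exceeding it is 610, leaving 211
211: greatest Fibonacci not exceeding it is 144, leaving 67
67: greatest Fibonacci not exceeding it is 55, leaving 12
12: greatest Fibonacci not exceeding it is 8, leaving 4
4: greatest Fibonacci not exceeding it is 3, leaving 1
1: greatest Fibonacci not exceeding it is 1, leaving 0
3405 = 2584 + 610 + 144 + 55 + 8 + 3 + 1, which has 7 terms.

7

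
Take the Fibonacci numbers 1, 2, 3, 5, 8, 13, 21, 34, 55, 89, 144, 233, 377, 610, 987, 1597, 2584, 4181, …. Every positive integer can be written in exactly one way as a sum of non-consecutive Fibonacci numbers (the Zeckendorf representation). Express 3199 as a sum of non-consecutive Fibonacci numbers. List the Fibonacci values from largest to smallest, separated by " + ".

Greedily peel off the largest Fibonacci term at each step:
largest Fibonacci ≤ 3199 is 2584; 3199 − 2584 = 615
largest Fibonacci ≤ 615 is 610; 615 − 610 = 5
largest Fibonacci ≤ 5 is 5; 5 − 5 = 0
So 3199 = 2584 + 610 + 5, with no two terms consecutive in the sequence.

2584 + 610 + 5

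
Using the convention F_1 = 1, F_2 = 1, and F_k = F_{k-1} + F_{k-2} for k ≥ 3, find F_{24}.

46368

Iterating the recurrence up to F_{19} = 4181 and F_{18} = 2584:
F_{20} = F_{19} + F_{18} = 4181 + 2584 = 6765
F_{21} = F_{20} + F_{19} = 6765 + 4181 = 10946
F_{22} = F_{21} + F_{20} = 10946 + 6765 = 17711
F_{23} = F_{22} + F_{21} = 17711 + 10946 = 28657
F_{24} = F_{23} + F_{22} = 28657 + 17711 = 46368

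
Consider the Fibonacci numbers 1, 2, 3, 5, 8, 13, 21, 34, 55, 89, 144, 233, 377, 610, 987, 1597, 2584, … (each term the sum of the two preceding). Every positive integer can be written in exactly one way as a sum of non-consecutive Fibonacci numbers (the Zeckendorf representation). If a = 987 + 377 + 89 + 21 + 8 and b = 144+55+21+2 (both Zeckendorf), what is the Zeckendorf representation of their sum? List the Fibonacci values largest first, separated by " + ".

1597 + 89 + 13 + 5

The two numbers are 1482 and 222, so their sum is 1704.
subtract 1597 from 1704: 107 remains
subtract 89 from 107: 18 remains
subtract 13 from 18: 5 remains
subtract 5 from 5: 0 remains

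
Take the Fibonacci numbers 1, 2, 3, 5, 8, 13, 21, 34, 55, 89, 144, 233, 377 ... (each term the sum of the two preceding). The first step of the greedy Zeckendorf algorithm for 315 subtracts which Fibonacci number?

233 ≤ 315 < 377, so the largest Fibonacci number not exceeding 315 is 233.

233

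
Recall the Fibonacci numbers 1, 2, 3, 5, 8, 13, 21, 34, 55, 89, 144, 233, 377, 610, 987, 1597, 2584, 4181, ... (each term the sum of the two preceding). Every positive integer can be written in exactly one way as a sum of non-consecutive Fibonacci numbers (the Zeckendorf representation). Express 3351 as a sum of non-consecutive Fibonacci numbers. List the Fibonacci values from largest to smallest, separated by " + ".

3351 − 2584 = 767
767 − 610 = 157
157 − 144 = 13
13 − 13 = 0
So 3351 = 2584 + 610 + 144 + 13, with no two terms consecutive in the sequence.

2584 + 610 + 144 + 13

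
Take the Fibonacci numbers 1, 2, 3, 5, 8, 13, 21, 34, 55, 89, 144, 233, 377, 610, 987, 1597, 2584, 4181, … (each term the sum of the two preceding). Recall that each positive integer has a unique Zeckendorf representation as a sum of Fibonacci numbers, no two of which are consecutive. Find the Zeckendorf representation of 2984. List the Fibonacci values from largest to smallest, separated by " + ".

Greedy algorithm:
subtract 2584 from 2984: 400 remains
subtract 377 from 400: 23 remains
subtract 21 from 23: 2 remains
subtract 2 from 2: 0 remains
So 2984 = 2584 + 377 + 21 + 2, with no two terms consecutive in the sequence.

2584 + 377 + 21 + 2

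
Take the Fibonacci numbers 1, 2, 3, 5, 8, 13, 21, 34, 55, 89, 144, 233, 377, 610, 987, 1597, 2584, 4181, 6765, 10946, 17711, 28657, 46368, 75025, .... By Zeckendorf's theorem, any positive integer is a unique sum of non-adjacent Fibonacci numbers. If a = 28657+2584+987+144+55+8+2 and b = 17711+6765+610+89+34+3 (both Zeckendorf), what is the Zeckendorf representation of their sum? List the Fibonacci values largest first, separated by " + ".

46368 + 10946 + 233 + 89 + 13

The two numbers are 32437 and 25212, so their sum is 57649.
46368 ≤ 57649 < 75025, so take 46368; remainder 11281
10946 ≤ 11281 < 17711, so take 10946; remainder 335
233 ≤ 335 < 377, so take 233; remainder 102
89 ≤ 102 < 144, so take 89; remainder 13
13 ≤ 13 < 21, so take 13; remainder 0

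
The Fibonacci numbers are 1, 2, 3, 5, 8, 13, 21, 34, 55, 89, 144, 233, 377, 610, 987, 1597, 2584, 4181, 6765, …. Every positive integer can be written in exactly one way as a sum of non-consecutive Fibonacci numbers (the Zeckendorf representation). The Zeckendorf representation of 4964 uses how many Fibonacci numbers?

5

Greedily peel off the largest Fibonacci term at each step:
4964 − 4181 = 783
783 − 610 = 173
173 − 144 = 29
29 − 21 = 8
8 − 8 = 0
4964 = 4181 + 610 + 144 + 21 + 8, which has 5 terms.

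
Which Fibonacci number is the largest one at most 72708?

46368 ≤ 72708 < 75025, so the largest Fibonacci number not exceeding 72708 is 46368.

46368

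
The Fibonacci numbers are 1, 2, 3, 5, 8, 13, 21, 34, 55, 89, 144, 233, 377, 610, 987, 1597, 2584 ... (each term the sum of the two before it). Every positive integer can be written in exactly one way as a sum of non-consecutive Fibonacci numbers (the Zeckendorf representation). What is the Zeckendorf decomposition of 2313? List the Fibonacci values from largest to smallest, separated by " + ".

Greedy algorithm:
take 1597 (≤ 2313); 2313 − 1597 = 716
take 610 (≤ 716); 716 − 610 = 106
take 89 (≤ 106); 106 − 89 = 17
take 13 (≤ 17); 17 − 13 = 4
take 3 (≤ 4); 4 − 3 = 1
take 1 (≤ 1); 1 − 1 = 0
So 2313 = 1597 + 610 + 89 + 13 + 3 + 1, with no two terms consecutive in the sequence.

1597 + 610 + 89 + 13 + 3 + 1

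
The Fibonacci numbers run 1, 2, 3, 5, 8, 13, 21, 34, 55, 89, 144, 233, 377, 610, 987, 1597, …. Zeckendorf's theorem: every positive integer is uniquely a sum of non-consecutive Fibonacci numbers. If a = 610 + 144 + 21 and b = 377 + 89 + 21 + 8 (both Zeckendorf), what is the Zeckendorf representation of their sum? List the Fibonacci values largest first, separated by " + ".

987 + 233 + 34 + 13 + 3

The two numbers are 775 and 495, so their sum is 1270.
subtract 987 from 1270: 283 remains
subtract 233 from 283: 50 remains
subtract 34 from 50: 16 remains
subtract 13 from 16: 3 remains
subtract 3 from 3: 0 remains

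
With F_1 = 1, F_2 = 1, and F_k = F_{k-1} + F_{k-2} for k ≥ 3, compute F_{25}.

Iterating the recurrence up to F_{19} = 4181 and F_{18} = 2584:
F_{20} = F_{19} + F_{18} = 4181 + 2584 = 6765
F_{21} = F_{20} + F_{19} = 6765 + 4181 = 10946
F_{22} = F_{21} + F_{20} = 10946 + 6765 = 17711
F_{23} = F_{22} + F_{21} = 17711 + 10946 = 28657
F_{24} = F_{23} + F_{22} = 28657 + 17711 = 46368
F_{25} = F_{24} + F_{23} = 46368 + 28657 = 75025

75025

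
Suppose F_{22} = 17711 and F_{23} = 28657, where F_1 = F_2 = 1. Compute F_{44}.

701408733

By the doubling identity F_{2k} = F_k(2F_{k+1} − F_k): F_{44} = 17711·(2·28657 − 17711) = 17711·39603 = 701408733.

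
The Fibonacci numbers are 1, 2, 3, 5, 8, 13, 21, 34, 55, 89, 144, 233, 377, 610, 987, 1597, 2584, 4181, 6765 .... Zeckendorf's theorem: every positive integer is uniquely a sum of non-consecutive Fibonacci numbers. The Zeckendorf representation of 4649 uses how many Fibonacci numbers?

4

Repeatedly subtract the largest Fibonacci number that fits:
4181 ≤ 4649 < 6765, so take 4181; remainder 468
377 ≤ 468 < 610, so take 377; remainder 91
89 ≤ 91 < 144, so take 89; remainder 2
2 ≤ 2 < 3, so take 2; remainder 0
4649 = 4181 + 377 + 89 + 2, which has 4 terms.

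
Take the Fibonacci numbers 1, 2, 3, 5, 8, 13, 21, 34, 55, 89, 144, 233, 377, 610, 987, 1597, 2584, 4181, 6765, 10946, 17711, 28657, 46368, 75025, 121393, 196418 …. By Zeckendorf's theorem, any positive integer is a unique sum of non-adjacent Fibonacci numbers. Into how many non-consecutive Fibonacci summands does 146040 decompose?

7

Greedily peel off the largest Fibonacci term at each step:
146040: greatest Fibonacci not exceeding it is 121393, leaving 24647
24647: greatest Fibonacci not exceeding it is 17711, leaving 6936
6936: greatest Fibonacci not exceeding it is 6765, leaving 171
171: greatest Fibonacci not exceeding it is 144, leaving 27
27: greatest Fibonacci not exceeding it is 21, leaving 6
6: greatest Fibonacci not exceeding it is 5, leaving 1
1: greatest Fibonacci not exceeding it is 1, leaving 0
146040 = 121393 + 17711 + 6765 + 144 + 21 + 5 + 1, which has 7 terms.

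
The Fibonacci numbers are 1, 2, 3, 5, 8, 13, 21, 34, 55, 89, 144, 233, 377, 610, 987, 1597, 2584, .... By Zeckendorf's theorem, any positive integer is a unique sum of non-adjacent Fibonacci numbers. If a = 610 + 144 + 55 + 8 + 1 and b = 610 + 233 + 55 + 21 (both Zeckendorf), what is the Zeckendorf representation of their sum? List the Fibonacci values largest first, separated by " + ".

The two numbers are 818 and 919, so their sum is 1737.
Repeatedly subtract the largest Fibonacci number that fits:
subtract 1597 from 1737: 140 remains
subtract 89 from 140: 51 remains
subtract 34 from 51: 17 remains
subtract 13 from 17: 4 remains
subtract 3 from 4: 1 remains
subtract 1 from 1: 0 remains

1597 + 89 + 34 + 13 + 3 + 1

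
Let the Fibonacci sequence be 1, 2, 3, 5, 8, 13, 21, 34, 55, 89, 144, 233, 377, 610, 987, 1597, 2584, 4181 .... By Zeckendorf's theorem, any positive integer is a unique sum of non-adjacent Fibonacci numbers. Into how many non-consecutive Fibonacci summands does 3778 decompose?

5

Greedily peel off the largest Fibonacci term at each step:
largest Fibonacci ≤ 3778 is 2584; 3778 − 2584 = 1194
largest Fibonacci ≤ 1194 is 987; 1194 − 987 = 207
largest Fibonacci ≤ 207 is 144; 207 − 144 = 63
largest Fibonacci ≤ 63 is 55; 63 − 55 = 8
largest Fibonacci ≤ 8 is 8; 8 − 8 = 0
3778 = 2584 + 987 + 144 + 55 + 8, which has 5 terms.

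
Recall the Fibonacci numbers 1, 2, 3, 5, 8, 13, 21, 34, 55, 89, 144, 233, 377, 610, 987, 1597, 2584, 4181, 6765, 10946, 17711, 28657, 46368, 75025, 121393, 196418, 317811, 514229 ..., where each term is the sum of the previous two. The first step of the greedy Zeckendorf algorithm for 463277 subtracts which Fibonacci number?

317811 ≤ 463277 < 514229, so the largest Fibonacci number not exceeding 463277 is 317811.

317811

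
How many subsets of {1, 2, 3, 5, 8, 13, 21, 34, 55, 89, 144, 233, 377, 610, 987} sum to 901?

901 = 610+233+55+3 = 610+233+55+2+1 = 610+233+34+21+3 = 610+144+89+55+3 = 610+233+34+21+2+1 = … (16 more), for 21 in all.

21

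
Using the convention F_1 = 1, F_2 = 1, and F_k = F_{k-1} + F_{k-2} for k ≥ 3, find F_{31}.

1346269

Iterating the recurrence up to F_{24} = 46368 and F_{23} = 28657:
F_{25} = F_{24} + F_{23} = 46368 + 28657 = 75025
F_{26} = F_{25} + F_{24} = 75025 + 46368 = 121393
F_{27} = F_{26} + F_{25} = 121393 + 75025 = 196418
F_{28} = F_{27} + F_{26} = 196418 + 121393 = 317811
F_{29} = F_{28} + F_{27} = 317811 + 196418 = 514229
F_{30} = F_{29} + F_{28} = 514229 + 317811 = 832040
F_{31} = F_{30} + F_{29} = 832040 + 514229 = 1346269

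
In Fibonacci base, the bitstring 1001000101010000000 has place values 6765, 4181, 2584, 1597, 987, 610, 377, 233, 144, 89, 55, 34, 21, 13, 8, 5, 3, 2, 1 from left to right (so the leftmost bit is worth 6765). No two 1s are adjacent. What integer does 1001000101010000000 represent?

8718

Summing the place values of the 1 bits: 6765 + 1597 + 233 + 89 + 34 = 8718.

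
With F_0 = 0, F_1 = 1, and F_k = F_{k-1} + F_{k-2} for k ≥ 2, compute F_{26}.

Iterating the recurrence up to F_{19} = 4181 and F_{18} = 2584:
F_{20} = F_{19} + F_{18} = 4181 + 2584 = 6765
F_{21} = F_{20} + F_{19} = 6765 + 4181 = 10946
F_{22} = F_{21} + F_{20} = 10946 + 6765 = 17711
F_{23} = F_{22} + F_{21} = 17711 + 10946 = 28657
F_{24} = F_{23} + F_{22} = 28657 + 17711 = 46368
F_{25} = F_{24} + F_{23} = 46368 + 28657 = 75025
F_{26} = F_{25} + F_{24} = 75025 + 46368 = 121393

121393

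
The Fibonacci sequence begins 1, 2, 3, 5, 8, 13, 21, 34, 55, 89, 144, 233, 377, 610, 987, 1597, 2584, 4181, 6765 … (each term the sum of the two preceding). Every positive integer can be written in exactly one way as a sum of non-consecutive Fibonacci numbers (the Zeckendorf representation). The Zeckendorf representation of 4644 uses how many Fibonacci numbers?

6

4644: greatest Fibonacci not exceeding it is 4181, leaving 463
463: greatest Fibonacci not exceeding it is 377, leaving 86
86: greatest Fibonacci not exceeding it is 55, leaving 31
31: greatest Fibonacci not exceeding it is 21, leaving 10
10: greatest Fibonacci not exceeding it is 8, leaving 2
2: greatest Fibonacci not exceeding it is 2, leaving 0
4644 = 4181 + 377 + 55 + 21 + 8 + 2, which has 6 terms.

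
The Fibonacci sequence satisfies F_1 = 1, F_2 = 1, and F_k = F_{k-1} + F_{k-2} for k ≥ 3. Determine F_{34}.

5702887

Iterating the recurrence up to F_{29} = 514229 and F_{28} = 317811:
F_{30} = F_{29} + F_{28} = 514229 + 317811 = 832040
F_{31} = F_{30} + F_{29} = 832040 + 514229 = 1346269
F_{32} = F_{31} + F_{30} = 1346269 + 832040 = 2178309
F_{33} = F_{32} + F_{31} = 2178309 + 1346269 = 3524578
F_{34} = F_{33} + F_{32} = 3524578 + 2178309 = 5702887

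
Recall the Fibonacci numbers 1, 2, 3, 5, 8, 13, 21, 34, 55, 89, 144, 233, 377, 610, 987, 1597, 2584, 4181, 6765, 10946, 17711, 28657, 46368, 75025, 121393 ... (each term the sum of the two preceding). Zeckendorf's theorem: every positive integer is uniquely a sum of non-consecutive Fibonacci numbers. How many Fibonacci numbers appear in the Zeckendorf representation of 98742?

largest Fibonacci ≤ 98742 is 75025; 98742 − 75025 = 23717
largest Fibonacci ≤ 23717 is 17711; 23717 − 17711 = 6006
largest Fibonacci ≤ 6006 is 4181; 6006 − 4181 = 1825
largest Fibonacci ≤ 1825 is 1597; 1825 − 1597 = 228
largest Fibonacci ≤ 228 is 144; 228 − 144 = 84
largest Fibonacci ≤ 84 is 55; 84 − 55 = 29
largest Fibonacci ≤ 29 is 21; 29 − 21 = 8
largest Fibonacci ≤ 8 is 8; 8 − 8 = 0
98742 = 75025 + 17711 + 4181 + 1597 + 144 + 55 + 21 + 8, which has 8 terms.

8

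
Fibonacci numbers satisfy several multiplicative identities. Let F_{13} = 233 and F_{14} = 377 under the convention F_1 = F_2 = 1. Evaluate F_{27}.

196418

By F_{2k+1} = F_k² + F_{k+1}²: F_{27} = 233² + 377² = 54289 + 142129 = 196418.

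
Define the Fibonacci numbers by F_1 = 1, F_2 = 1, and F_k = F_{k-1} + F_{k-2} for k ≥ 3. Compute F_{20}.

6765

Iterating the recurrence up to F_{15} = 610 and F_{14} = 377:
F_{16} = F_{15} + F_{14} = 610 + 377 = 987
F_{17} = F_{16} + F_{15} = 987 + 610 = 1597
F_{18} = F_{17} + F_{16} = 1597 + 987 = 2584
F_{19} = F_{18} + F_{17} = 2584 + 1597 = 4181
F_{20} = F_{19} + F_{18} = 4181 + 2584 = 6765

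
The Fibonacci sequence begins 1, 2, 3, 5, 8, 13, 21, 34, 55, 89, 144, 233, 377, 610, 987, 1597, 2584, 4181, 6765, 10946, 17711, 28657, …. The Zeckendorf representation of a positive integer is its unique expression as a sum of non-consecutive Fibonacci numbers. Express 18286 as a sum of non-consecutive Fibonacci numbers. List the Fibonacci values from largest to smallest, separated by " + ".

take 17711 (≤ 18286); 18286 − 17711 = 575
take 377 (≤ 575); 575 − 377 = 198
take 144 (≤ 198); 198 − 144 = 54
take 34 (≤ 54); 54 − 34 = 20
take 13 (≤ 20); 20 − 13 = 7
take 5 (≤ 7); 7 − 5 = 2
take 2 (≤ 2); 2 − 2 = 0
So 18286 = 17711 + 377 + 144 + 34 + 13 + 5 + 2, with no two terms consecutive in the sequence.

17711 + 377 + 144 + 34 + 13 + 5 + 2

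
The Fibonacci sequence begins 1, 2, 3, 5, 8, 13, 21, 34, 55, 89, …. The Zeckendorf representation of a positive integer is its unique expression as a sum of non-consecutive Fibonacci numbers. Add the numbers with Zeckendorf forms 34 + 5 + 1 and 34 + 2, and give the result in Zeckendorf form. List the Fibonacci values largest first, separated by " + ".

55 + 21

The two numbers are 40 and 36, so their sum is 76.
Greedy algorithm:
55 ≤ 76 < 89, so take 55; remainder 21
21 ≤ 21 < 34, so take 21; remainder 0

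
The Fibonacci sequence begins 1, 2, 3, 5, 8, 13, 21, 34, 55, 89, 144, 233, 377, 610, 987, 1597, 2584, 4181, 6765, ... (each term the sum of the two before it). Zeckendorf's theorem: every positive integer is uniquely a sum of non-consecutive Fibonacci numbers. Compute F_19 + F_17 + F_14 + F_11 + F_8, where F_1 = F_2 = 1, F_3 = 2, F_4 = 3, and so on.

6265

F_19 + F_17 + F_14 + F_11 + F_8 = 4181 + 1597 + 377 + 89 + 21 = 6265.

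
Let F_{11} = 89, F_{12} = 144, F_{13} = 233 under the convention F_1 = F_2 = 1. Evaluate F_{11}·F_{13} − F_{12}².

1

89·233 − 144² = 20737 − 20736 = 1. (Cassini's identity: F_{k−1}F_{k+1} − F_k² = (−1)^k.)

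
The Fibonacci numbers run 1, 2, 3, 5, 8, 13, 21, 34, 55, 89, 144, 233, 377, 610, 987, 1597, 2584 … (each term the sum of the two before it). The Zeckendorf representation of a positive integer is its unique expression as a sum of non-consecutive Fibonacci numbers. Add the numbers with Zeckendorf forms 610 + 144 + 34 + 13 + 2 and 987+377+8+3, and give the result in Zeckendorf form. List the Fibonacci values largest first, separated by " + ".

The two numbers are 803 and 1375, so their sum is 2178.
Repeatedly subtract the largest Fibonacci number that fits:
largest Fibonacci ≤ 2178 is 1597; 2178 − 1597 = 581
largest Fibonacci ≤ 581 is 377; 581 − 377 = 204
largest Fibonacci ≤ 204 is 144; 204 − 144 = 60
largest Fibonacci ≤ 60 is 55; 60 − 55 = 5
largest Fibonacci ≤ 5 is 5; 5 − 5 = 0

1597 + 377 + 144 + 55 + 5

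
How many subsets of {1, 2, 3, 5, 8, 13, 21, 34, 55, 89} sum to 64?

5

Starting from the Zeckendorf form and repeatedly splitting a term F_k into F_{k−1} + F_{k−2} (when neither is already used) reaches every representation.
64 = 55+8+1 = 55+5+3+1 = 34+21+8+1 = 34+21+5+3+1 = … (1 more), for 5 in all.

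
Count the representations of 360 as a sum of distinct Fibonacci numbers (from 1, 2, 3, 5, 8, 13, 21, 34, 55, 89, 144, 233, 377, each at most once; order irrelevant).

Each representation comes from the Zeckendorf form by replacing some F_k with F_{k−1} + F_{k−2} where possible.
360 = 233+89+34+3+1 = 233+89+21+13+3+1 = 233+89+21+8+5+3+1 = … (4 more), for 7 in all.

7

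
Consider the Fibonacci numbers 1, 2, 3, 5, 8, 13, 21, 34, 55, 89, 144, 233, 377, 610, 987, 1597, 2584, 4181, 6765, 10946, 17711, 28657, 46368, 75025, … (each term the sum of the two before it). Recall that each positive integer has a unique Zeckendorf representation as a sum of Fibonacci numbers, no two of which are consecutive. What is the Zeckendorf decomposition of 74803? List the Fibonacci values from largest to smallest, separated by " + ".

46368 + 17711 + 6765 + 2584 + 987 + 377 + 8 + 3

Repeatedly subtract the largest Fibonacci number that fits:
74803 − 46368 = 28435
28435 − 17711 = 10724
10724 − 6765 = 3959
3959 − 2584 = 1375
1375 − 987 = 388
388 − 377 = 11
11 − 8 = 3
3 − 3 = 0
So 74803 = 46368 + 17711 + 6765 + 2584 + 987 + 377 + 8 + 3, with no two terms consecutive in the sequence.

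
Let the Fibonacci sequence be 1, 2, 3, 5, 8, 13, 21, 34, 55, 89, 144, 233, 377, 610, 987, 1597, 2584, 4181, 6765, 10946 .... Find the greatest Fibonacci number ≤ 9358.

6765

6765 ≤ 9358 < 10946, so the largest Fibonacci number not exceeding 9358 is 6765.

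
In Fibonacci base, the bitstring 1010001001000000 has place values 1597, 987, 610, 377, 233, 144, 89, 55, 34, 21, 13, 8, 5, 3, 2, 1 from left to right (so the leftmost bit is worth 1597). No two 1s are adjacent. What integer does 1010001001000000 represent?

Summing the place values of the 1 bits: 1597 + 610 + 89 + 21 = 2317.

2317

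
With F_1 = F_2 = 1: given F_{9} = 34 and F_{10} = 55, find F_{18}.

2584

By the doubling identity F_{2k} = F_k(2F_{k+1} − F_k): F_{18} = 34·(2·55 − 34) = 34·76 = 2584.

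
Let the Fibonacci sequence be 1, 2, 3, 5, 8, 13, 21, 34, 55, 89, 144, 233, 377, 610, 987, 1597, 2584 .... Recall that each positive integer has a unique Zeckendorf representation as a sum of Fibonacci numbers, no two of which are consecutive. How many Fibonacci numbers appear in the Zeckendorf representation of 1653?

3

largest Fibonacci ≤ 1653 is 1597; 1653 − 1597 = 56
largest Fibonacci ≤ 56 is 55; 56 − 55 = 1
largest Fibonacci ≤ 1 is 1; 1 − 1 = 0
1653 = 1597 + 55 + 1, which has 3 terms.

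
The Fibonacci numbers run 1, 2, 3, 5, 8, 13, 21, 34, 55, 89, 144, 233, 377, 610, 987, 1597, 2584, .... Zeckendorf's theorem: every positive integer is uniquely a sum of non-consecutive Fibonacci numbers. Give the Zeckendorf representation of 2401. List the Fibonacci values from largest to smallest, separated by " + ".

1597 + 610 + 144 + 34 + 13 + 3

Greedily peel off the largest Fibonacci term at each step:
largest Fibonacci ≤ 2401 is 1597; 2401 − 1597 = 804
largest Fibonacci ≤ 804 is 610; 804 − 610 = 194
largest Fibonacci ≤ 194 is 144; 194 − 144 = 50
largest Fibonacci ≤ 50 is 34; 50 − 34 = 16
largest Fibonacci ≤ 16 is 13; 16 − 13 = 3
largest Fibonacci ≤ 3 is 3; 3 − 3 = 0
So 2401 = 1597 + 610 + 144 + 34 + 13 + 3, with no two terms consecutive in the sequence.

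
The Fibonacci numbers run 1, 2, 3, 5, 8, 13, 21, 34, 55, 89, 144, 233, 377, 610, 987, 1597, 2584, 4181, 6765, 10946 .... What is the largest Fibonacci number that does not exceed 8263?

6765

6765 ≤ 8263 < 10946, so the largest Fibonacci number not exceeding 8263 is 6765.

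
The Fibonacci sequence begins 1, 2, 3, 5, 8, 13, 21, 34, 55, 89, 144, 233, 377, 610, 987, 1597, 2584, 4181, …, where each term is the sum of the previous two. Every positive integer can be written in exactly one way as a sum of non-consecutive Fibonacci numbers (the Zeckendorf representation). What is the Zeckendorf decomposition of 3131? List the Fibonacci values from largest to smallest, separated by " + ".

Greedily peel off the largest Fibonacci term at each step:
3131 − 2584 = 547
547 − 377 = 170
170 − 144 = 26
26 − 21 = 5
5 − 5 = 0
So 3131 = 2584 + 377 + 144 + 21 + 5, with no two terms consecutive in the sequence.

2584 + 377 + 144 + 21 + 5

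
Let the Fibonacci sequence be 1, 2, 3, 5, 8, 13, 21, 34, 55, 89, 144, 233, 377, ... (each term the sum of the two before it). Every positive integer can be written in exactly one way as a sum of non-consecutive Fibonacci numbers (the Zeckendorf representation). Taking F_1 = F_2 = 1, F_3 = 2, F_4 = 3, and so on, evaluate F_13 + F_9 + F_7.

F_13 + F_9 + F_7 = 233 + 34 + 13 = 280.

280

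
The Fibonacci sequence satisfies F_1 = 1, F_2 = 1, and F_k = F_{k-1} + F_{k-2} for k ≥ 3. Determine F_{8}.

21

Iterating the recurrence up to F_{2} = 1 and F_{1} = 1:
F_{3} = F_{2} + F_{1} = 1 + 1 = 2
F_{4} = F_{3} + F_{2} = 2 + 1 = 3
F_{5} = F_{4} + F_{3} = 3 + 2 = 5
F_{6} = F_{5} + F_{4} = 5 + 3 = 8
F_{7} = F_{6} + F_{5} = 8 + 5 = 13
F_{8} = F_{7} + F_{6} = 13 + 8 = 21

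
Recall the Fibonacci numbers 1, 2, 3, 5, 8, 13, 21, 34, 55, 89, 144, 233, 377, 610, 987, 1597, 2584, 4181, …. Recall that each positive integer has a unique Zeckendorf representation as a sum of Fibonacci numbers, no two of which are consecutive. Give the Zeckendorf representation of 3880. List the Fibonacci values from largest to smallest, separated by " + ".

Repeatedly subtract the largest Fibonacci number that fits:
2584 ≤ 3880 < 4181, so take 2584; remainder 1296
987 ≤ 1296 < 1597, so take 987; remainder 309
233 ≤ 309 < 377, so take 233; remainder 76
55 ≤ 76 < 89, so take 55; remainder 21
21 ≤ 21 < 34, so take 21; remainder 0
So 3880 = 2584 + 987 + 233 + 55 + 21, with no two terms consecutive in the sequence.

2584 + 987 + 233 + 55 + 21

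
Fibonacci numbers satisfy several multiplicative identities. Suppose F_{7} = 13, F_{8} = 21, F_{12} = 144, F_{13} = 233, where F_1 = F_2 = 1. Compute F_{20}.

6765

By the addition formula F_{m+n} = F_m F_{n+1} + F_{m−1} F_n with m=8, n=12: F_{20} = 21·233 + 13·144 = 4893 + 1872 = 6765.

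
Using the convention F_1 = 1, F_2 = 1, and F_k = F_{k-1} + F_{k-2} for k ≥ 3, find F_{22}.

Iterating the recurrence up to F_{18} = 2584 and F_{17} = 1597:
F_{19} = F_{18} + F_{17} = 2584 + 1597 = 4181
F_{20} = F_{19} + F_{18} = 4181 + 2584 = 6765
F_{21} = F_{20} + F_{19} = 6765 + 4181 = 10946
F_{22} = F_{21} + F_{20} = 10946 + 6765 = 17711

17711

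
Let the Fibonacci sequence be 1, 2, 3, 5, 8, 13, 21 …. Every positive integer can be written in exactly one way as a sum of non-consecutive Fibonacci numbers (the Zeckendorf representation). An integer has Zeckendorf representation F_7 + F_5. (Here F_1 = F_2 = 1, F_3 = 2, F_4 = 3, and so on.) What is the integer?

F_7 + F_5 = 13 + 5 = 18.

18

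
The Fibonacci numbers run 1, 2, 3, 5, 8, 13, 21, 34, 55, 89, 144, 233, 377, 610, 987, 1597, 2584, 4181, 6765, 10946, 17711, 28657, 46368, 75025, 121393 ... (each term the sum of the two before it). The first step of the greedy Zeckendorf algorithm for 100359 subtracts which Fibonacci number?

75025 ≤ 100359 < 121393, so the largest Fibonacci number not exceeding 100359 is 75025.

75025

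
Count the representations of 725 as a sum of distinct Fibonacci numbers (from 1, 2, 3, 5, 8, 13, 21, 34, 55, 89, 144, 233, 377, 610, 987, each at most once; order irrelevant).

Starting from the Zeckendorf form and repeatedly splitting a term F_k into F_{k−1} + F_{k−2} (when neither is already used) reaches every representation.
725 = 610+89+21+5 = 610+89+21+3+2 = 610+89+13+8+5 = 610+55+34+21+5 = 377+233+89+21+5 = … (15 more), for 20 in all.

20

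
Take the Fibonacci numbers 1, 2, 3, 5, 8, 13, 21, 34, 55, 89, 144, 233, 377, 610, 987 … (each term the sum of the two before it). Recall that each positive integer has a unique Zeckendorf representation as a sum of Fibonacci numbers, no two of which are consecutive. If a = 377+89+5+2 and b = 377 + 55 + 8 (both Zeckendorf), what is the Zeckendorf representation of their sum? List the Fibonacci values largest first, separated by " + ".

610 + 233 + 55 + 13 + 2

The two numbers are 473 and 440, so their sum is 913.
largest Fibonacci ≤ 913 is 610; 913 − 610 = 303
largest Fibonacci ≤ 303 is 233; 303 − 233 = 70
largest Fibonacci ≤ 70 is 55; 70 − 55 = 15
largest Fibonacci ≤ 15 is 13; 15 − 13 = 2
largest Fibonacci ≤ 2 is 2; 2 − 2 = 0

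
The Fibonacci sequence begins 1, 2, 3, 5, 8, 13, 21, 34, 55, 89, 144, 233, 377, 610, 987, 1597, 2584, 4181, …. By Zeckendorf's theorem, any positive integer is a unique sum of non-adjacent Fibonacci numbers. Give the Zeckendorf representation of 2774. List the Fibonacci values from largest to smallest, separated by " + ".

Repeatedly subtract the largest Fibonacci number that fits:
subtract 2584 from 2774: 190 remains
subtract 144 from 190: 46 remains
subtract 34 from 46: 12 remains
subtract 8 from 12: 4 remains
subtract 3 from 4: 1 remains
subtract 1 from 1: 0 remains
So 2774 = 2584 + 144 + 34 + 8 + 3 + 1, with no two terms consecutive in the sequence.

2584 + 144 + 34 + 8 + 3 + 1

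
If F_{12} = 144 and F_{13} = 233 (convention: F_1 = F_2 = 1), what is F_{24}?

By the doubling identity F_{2k} = F_k(2F_{k+1} − F_k): F_{24} = 144·(2·233 − 144) = 144·322 = 46368.

46368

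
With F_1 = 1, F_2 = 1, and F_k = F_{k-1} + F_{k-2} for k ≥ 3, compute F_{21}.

Iterating the recurrence up to F_{14} = 377 and F_{13} = 233:
F_{15} = F_{14} + F_{13} = 377 + 233 = 610
F_{16} = F_{15} + F_{14} = 610 + 377 = 987
F_{17} = F_{16} + F_{15} = 987 + 610 = 1597
F_{18} = F_{17} + F_{16} = 1597 + 987 = 2584
F_{19} = F_{18} + F_{17} = 2584 + 1597 = 4181
F_{20} = F_{19} + F_{18} = 4181 + 2584 = 6765
F_{21} = F_{20} + F_{19} = 6765 + 4181 = 10946

10946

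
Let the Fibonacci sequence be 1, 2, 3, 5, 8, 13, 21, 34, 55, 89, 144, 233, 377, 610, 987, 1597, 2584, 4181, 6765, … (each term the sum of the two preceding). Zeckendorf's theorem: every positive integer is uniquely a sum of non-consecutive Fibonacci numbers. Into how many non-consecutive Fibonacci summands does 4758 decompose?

Repeatedly subtract the largest Fibonacci number that fits:
subtract 4181 from 4758: 577 remains
subtract 377 from 577: 200 remains
subtract 144 from 200: 56 remains
subtract 55 from 56: 1 remains
subtract 1 from 1: 0 remains
4758 = 4181 + 377 + 144 + 55 + 1, which has 5 terms.

5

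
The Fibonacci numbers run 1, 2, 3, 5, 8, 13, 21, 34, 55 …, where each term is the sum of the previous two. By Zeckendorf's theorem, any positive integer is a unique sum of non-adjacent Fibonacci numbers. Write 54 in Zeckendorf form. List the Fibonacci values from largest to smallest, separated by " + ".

34 ≤ 54 < 55, so take 34; remainder 20
13 ≤ 20 < 21, so take 13; remainder 7
5 ≤ 7 < 8, so take 5; remainder 2
2 ≤ 2 < 3, so take 2; remainder 0
So 54 = 34 + 13 + 5 + 2, with no two terms consecutive in the sequence.

34 + 13 + 5 + 2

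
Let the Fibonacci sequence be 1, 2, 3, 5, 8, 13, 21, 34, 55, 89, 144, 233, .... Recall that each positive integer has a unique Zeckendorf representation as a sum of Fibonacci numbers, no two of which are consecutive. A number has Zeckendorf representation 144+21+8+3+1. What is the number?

144+21+8+3+1 = 177.

177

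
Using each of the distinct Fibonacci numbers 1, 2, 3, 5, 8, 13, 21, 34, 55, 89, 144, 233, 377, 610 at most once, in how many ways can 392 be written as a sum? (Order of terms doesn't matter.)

8

Each representation comes from the Zeckendorf form by replacing some F_k with F_{k−1} + F_{k−2} where possible.
392 = 377+13+2 = 377+8+5+2 = 233+144+13+2 = 233+144+8+5+2 = 233+89+55+13+2 = … (3 more), for 8 in all.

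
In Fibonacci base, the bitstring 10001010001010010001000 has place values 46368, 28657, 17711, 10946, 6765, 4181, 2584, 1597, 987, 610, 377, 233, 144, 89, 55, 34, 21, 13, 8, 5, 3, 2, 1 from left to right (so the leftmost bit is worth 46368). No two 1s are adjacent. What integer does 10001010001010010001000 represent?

56277

Summing the place values of the 1 bits: 46368 + 6765 + 2584 + 377 + 144 + 34 + 5 = 56277.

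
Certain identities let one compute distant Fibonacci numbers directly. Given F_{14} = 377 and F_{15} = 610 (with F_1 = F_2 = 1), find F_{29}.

By F_{2k+1} = F_k² + F_{k+1}²: F_{29} = 377² + 610² = 142129 + 372100 = 514229.

514229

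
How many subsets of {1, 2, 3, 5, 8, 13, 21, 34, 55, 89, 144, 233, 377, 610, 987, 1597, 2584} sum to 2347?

14

2347 = 1597+610+89+34+13+3+1 = 1597+610+89+34+8+5+3+1 = 1597+377+233+89+34+13+3+1 = 1597+610+89+21+13+8+5+3+1 = … (10 more), for 14 in all.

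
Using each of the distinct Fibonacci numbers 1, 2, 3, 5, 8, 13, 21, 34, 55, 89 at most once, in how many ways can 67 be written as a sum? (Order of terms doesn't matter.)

Starting from the Zeckendorf form and repeatedly splitting a term F_k into F_{k−1} + F_{k−2} (when neither is already used) reaches every representation.
67 = 55+8+3+1 = 34+21+8+3+1 — 2 representations.

2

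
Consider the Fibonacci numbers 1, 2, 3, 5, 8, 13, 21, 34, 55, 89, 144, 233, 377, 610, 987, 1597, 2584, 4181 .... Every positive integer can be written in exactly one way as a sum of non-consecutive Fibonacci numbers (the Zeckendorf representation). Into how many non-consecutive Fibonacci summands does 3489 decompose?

3489: greatest Fibonacci not exceeding it is 2584, leaving 905
905: greatest Fibonacci not exceeding it is 610, leaving 295
295: greatest Fibonacci not exceeding it is 233, leaving 62
62: greatest Fibonacci not exceeding it is 55, leaving 7
7: greatest Fibonacci not exceeding it is 5, leaving 2
2: greatest Fibonacci not exceeding it is 2, leaving 0
3489 = 2584 + 610 + 233 + 55 + 5 + 2, which has 6 terms.

6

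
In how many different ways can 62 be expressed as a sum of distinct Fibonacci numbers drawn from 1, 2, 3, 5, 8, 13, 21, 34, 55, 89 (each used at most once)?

3

Each representation comes from the Zeckendorf form by replacing some F_k with F_{k−1} + F_{k−2} where possible.
62 = 55+5+2 = 34+21+5+2 = 34+13+8+5+2 — 3 representations.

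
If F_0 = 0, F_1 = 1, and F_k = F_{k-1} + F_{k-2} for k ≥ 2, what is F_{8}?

F_{2} = F_{1} + F_{0} = 1 + 0 = 1
F_{3} = F_{2} + F_{1} = 1 + 1 = 2
F_{4} = F_{3} + F_{2} = 2 + 1 = 3
F_{5} = F_{4} + F_{3} = 3 + 2 = 5
F_{6} = F_{5} + F_{4} = 5 + 3 = 8
F_{7} = F_{6} + F_{5} = 8 + 5 = 13
F_{8} = F_{7} + F_{6} = 13 + 8 = 21

21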